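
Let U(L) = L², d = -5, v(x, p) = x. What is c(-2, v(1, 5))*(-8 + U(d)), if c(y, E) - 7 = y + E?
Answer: 102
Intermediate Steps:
c(y, E) = 7 + E + y (c(y, E) = 7 + (y + E) = 7 + (E + y) = 7 + E + y)
c(-2, v(1, 5))*(-8 + U(d)) = (7 + 1 - 2)*(-8 + (-5)²) = 6*(-8 + 25) = 6*17 = 102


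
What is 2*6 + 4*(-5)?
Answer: -8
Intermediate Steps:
2*6 + 4*(-5) = 12 - 20 = -8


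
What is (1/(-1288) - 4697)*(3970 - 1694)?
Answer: -3442300353/322 ≈ -1.0690e+7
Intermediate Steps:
(1/(-1288) - 4697)*(3970 - 1694) = (-1/1288 - 4697)*2276 = -6049737/1288*2276 = -3442300353/322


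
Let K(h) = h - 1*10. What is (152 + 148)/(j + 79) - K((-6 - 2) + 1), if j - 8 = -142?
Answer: 127/11 ≈ 11.545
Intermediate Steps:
j = -134 (j = 8 - 142 = -134)
K(h) = -10 + h (K(h) = h - 10 = -10 + h)
(152 + 148)/(j + 79) - K((-6 - 2) + 1) = (152 + 148)/(-134 + 79) - (-10 + ((-6 - 2) + 1)) = 300/(-55) - (-10 + (-8 + 1)) = 300*(-1/55) - (-10 - 7) = -60/11 - 1*(-17) = -60/11 + 17 = 127/11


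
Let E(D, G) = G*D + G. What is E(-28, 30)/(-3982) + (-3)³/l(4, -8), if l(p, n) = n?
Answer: 56997/15928 ≈ 3.5784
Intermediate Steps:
E(D, G) = G + D*G (E(D, G) = D*G + G = G + D*G)
E(-28, 30)/(-3982) + (-3)³/l(4, -8) = (30*(1 - 28))/(-3982) + (-3)³/(-8) = (30*(-27))*(-1/3982) - 27*(-⅛) = -810*(-1/3982) + 27/8 = 405/1991 + 27/8 = 56997/15928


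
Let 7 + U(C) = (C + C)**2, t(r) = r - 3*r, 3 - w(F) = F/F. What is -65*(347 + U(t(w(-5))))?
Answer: -26260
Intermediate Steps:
w(F) = 2 (w(F) = 3 - F/F = 3 - 1*1 = 3 - 1 = 2)
t(r) = -2*r
U(C) = -7 + 4*C**2 (U(C) = -7 + (C + C)**2 = -7 + (2*C)**2 = -7 + 4*C**2)
-65*(347 + U(t(w(-5)))) = -65*(347 + (-7 + 4*(-2*2)**2)) = -65*(347 + (-7 + 4*(-4)**2)) = -65*(347 + (-7 + 4*16)) = -65*(347 + (-7 + 64)) = -65*(347 + 57) = -65*404 = -26260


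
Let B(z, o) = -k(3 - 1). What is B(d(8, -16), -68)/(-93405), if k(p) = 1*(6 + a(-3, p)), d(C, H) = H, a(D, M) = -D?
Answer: 3/31135 ≈ 9.6355e-5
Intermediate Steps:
k(p) = 9 (k(p) = 1*(6 - 1*(-3)) = 1*(6 + 3) = 1*9 = 9)
B(z, o) = -9 (B(z, o) = -1*9 = -9)
B(d(8, -16), -68)/(-93405) = -9/(-93405) = -9*(-1/93405) = 3/31135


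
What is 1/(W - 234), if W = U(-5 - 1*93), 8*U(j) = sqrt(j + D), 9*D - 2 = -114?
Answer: -67392/15770225 - 12*I*sqrt(994)/15770225 ≈ -0.0042734 - 2.399e-5*I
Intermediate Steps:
D = -112/9 (D = 2/9 + (1/9)*(-114) = 2/9 - 38/3 = -112/9 ≈ -12.444)
U(j) = sqrt(-112/9 + j)/8 (U(j) = sqrt(j - 112/9)/8 = sqrt(-112/9 + j)/8)
W = I*sqrt(994)/24 (W = sqrt(-112 + 9*(-5 - 1*93))/24 = sqrt(-112 + 9*(-5 - 93))/24 = sqrt(-112 + 9*(-98))/24 = sqrt(-112 - 882)/24 = sqrt(-994)/24 = (I*sqrt(994))/24 = I*sqrt(994)/24 ≈ 1.3137*I)
1/(W - 234) = 1/(I*sqrt(994)/24 - 234) = 1/(-234 + I*sqrt(994)/24)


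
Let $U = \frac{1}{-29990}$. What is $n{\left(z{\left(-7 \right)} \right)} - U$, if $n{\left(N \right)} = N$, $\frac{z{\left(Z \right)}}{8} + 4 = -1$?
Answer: $- \frac{1199599}{29990} \approx -40.0$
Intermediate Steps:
$z{\left(Z \right)} = -40$ ($z{\left(Z \right)} = -32 + 8 \left(-1\right) = -32 - 8 = -40$)
$U = - \frac{1}{29990} \approx -3.3344 \cdot 10^{-5}$
$n{\left(z{\left(-7 \right)} \right)} - U = -40 - - \frac{1}{29990} = -40 + \frac{1}{29990} = - \frac{1199599}{29990}$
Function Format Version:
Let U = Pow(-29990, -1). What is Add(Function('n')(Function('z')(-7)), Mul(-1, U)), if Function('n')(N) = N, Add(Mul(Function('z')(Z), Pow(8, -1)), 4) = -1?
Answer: Rational(-1199599, 29990) ≈ -40.000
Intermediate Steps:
Function('z')(Z) = -40 (Function('z')(Z) = Add(-32, Mul(8, -1)) = Add(-32, -8) = -40)
U = Rational(-1, 29990) ≈ -3.3344e-5
Add(Function('n')(Function('z')(-7)), Mul(-1, U)) = Add(-40, Mul(-1, Rational(-1, 29990))) = Add(-40, Rational(1, 29990)) = Rational(-1199599, 29990)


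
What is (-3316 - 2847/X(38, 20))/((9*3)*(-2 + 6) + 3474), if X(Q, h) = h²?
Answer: -1329247/1432800 ≈ -0.92773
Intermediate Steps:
(-3316 - 2847/X(38, 20))/((9*3)*(-2 + 6) + 3474) = (-3316 - 2847/(20²))/((9*3)*(-2 + 6) + 3474) = (-3316 - 2847/400)/(27*4 + 3474) = (-3316 - 2847*1/400)/(108 + 3474) = (-3316 - 2847/400)/3582 = -1329247/400*1/3582 = -1329247/1432800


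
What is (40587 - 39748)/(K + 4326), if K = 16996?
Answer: 839/21322 ≈ 0.039349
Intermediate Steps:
(40587 - 39748)/(K + 4326) = (40587 - 39748)/(16996 + 4326) = 839/21322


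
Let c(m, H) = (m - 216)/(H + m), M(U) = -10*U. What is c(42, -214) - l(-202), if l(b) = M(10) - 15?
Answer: 9977/86 ≈ 116.01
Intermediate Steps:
l(b) = -115 (l(b) = -10*10 - 15 = -100 - 15 = -115)
c(m, H) = (-216 + m)/(H + m)
c(42, -214) - l(-202) = (-216 + 42)/(-214 + 42) - 1*(-115) = -174/(-172) + 115 = -1/172*(-174) + 115 = 87/86 + 115 = 9977/86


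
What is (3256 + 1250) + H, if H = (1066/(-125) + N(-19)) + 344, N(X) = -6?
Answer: 604434/125 ≈ 4835.5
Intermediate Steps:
H = 41184/125 (H = (1066/(-125) - 6) + 344 = (1066*(-1/125) - 6) + 344 = (-1066/125 - 6) + 344 = -1816/125 + 344 = 41184/125 ≈ 329.47)
(3256 + 1250) + H = (3256 + 1250) + 41184/125 = 4506 + 41184/125 = 604434/125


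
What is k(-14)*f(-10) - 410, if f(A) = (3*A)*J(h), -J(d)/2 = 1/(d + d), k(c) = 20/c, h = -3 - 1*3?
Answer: -2820/7 ≈ -402.86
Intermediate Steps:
h = -6 (h = -3 - 3 = -6)
J(d) = -1/d (J(d) = -2/(d + d) = -2*1/(2*d) = -1/d)
f(A) = A/2 (f(A) = (3*A)*(-1/(-6)) = (3*A)*(-1*(-⅙)) = (3*A)*(⅙) = A/2)
k(-14)*f(-10) - 410 = (20/(-14))*((½)*(-10)) - 410 = (20*(-1/14))*(-5) - 410 = -10/7*(-5) - 410 = 50/7 - 410 = -2820/7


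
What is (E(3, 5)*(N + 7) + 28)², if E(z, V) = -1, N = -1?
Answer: 484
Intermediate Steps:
(E(3, 5)*(N + 7) + 28)² = (-(-1 + 7) + 28)² = (-1*6 + 28)² = (-6 + 28)² = 22² = 484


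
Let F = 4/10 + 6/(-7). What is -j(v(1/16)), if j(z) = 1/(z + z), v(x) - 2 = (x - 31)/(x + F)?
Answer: -221/35534 ≈ -0.0062194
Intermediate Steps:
F = -16/35 (F = 4*(⅒) + 6*(-⅐) = ⅖ - 6/7 = -16/35 ≈ -0.45714)
v(x) = 2 + (-31 + x)/(-16/35 + x) (v(x) = 2 + (x - 31)/(x - 16/35) = 2 + (-31 + x)/(-16/35 + x))
j(z) = 1/(2*z)
-j(v(1/16)) = -1/(2*((-1117 + 105/16)/(-16 + 35/16))) = -1/(2*(-17767/16/(-221/16))) = -1/(2*((-16/221*(-17767/16)))) = -1/(2*17767/221) = -221/(2*17767) = -1*221/35534 = -221/35534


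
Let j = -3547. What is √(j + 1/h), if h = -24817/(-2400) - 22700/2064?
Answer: I*√1816133288763/22623 ≈ 59.569*I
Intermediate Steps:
h = -22623/34400 (h = -24817*(-1/2400) - 22700*1/2064 = 24817/2400 - 5675/516 = -22623/34400 ≈ -0.65765)
√(j + 1/h) = √(-3547 + 1/(-22623/34400)) = √(-3547 - 34400/22623) = √(-80278181/22623) = I*√1816133288763/22623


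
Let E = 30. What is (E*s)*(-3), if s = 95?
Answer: -8550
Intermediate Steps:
(E*s)*(-3) = (30*95)*(-3) = 2850*(-3) = -8550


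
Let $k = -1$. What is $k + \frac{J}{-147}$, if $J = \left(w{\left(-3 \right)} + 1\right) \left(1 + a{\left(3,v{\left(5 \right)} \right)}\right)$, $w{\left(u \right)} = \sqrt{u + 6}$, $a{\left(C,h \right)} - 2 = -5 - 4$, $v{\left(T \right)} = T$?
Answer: $- \frac{47}{49} + \frac{2 \sqrt{3}}{49} \approx -0.88849$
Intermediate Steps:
$a{\left(C,h \right)} = -7$ ($a{\left(C,h \right)} = 2 - 9 = -7$)
$w{\left(u \right)} = \sqrt{6 + u}$
$J = -6 - 6 \sqrt{3}$ ($J = \left(\sqrt{6 - 3} + 1\right) \left(1 - 7\right) = \left(\sqrt{3} + 1\right) \left(-6\right) = \left(1 + \sqrt{3}\right) \left(-6\right) = -6 - 6 \sqrt{3} \approx -16.392$)
$k + \frac{J}{-147} = -1 + \frac{-6 - 6 \sqrt{3}}{-147} = -1 - \frac{-6 - 6 \sqrt{3}}{147} = -1 + \left(\frac{2}{49} + \frac{2 \sqrt{3}}{49}\right) = - \frac{47}{49} + \frac{2 \sqrt{3}}{49}$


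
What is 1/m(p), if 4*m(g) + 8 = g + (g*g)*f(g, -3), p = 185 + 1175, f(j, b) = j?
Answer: 1/628864338 ≈ 1.5902e-9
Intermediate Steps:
p = 1360
m(g) = -2 + g/4 + g³/4 (m(g) = -2 + (g + (g*g)*g)/4 = -2 + (g + g²*g)/4 = -2 + (g + g³)/4 = -2 + (g/4 + g³/4) = -2 + g/4 + g³/4)
1/m(p) = 1/(-2 + (¼)*1360 + (¼)*1360³) = 1/(-2 + 340 + (¼)*2515456000) = 1/(-2 + 340 + 628864000) = 1/628864338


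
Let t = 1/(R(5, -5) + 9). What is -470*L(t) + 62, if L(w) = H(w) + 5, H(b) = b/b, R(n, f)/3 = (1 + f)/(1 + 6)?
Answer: -2758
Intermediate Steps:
R(n, f) = 3/7 + 3*f/7 (R(n, f) = 3*((1 + f)/(1 + 6)) = 3*((1 + f)/7) = 3*((1 + f)*(⅐)) = 3*(⅐ + f/7) = 3/7 + 3*f/7)
t = 7/51 (t = 1/((3/7 + (3/7)*(-5)) + 9) = 1/((3/7 - 15/7) + 9) = 1/(-12/7 + 9) = 1/(51/7) = 7/51 ≈ 0.13725)
H(b) = 1
L(w) = 6 (L(w) = 1 + 5 = 6)
-470*L(t) + 62 = -470*6 + 62 = -2820 + 62 = -2758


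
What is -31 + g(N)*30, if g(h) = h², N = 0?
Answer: -31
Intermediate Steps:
-31 + g(N)*30 = -31 + 0²*30 = -31 + 0*30 = -31 + 0 = -31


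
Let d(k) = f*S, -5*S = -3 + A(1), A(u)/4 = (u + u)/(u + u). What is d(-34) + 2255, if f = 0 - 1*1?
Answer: 11276/5 ≈ 2255.2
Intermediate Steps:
A(u) = 4 (A(u) = 4*((u + u)/(u + u)) = 4*((2*u)/((2*u))) = 4*((2*u)*(1/(2*u))) = 4*1 = 4)
f = -1 (f = 0 - 1 = -1)
S = -1/5 (S = -(-3 + 4)/5 = -1/5*1 = -1/5 ≈ -0.20000)
d(k) = 1/5 (d(k) = -1*(-1/5) = 1/5)
d(-34) + 2255 = 1/5 + 2255 = 11276/5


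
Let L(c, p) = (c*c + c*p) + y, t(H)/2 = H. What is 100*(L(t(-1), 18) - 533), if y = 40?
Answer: -52500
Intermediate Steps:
t(H) = 2*H
L(c, p) = 40 + c² + c*p (L(c, p) = (c*c + c*p) + 40 = (c² + c*p) + 40 = 40 + c² + c*p)
100*(L(t(-1), 18) - 533) = 100*((40 + (2*(-1))² + (2*(-1))*18) - 533) = 100*((40 + (-2)² - 2*18) - 533) = 100*((40 + 4 - 36) - 533) = 100*(8 - 533) = 100*(-525) = -52500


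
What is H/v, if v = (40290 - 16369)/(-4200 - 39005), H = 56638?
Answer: -2447044790/23921 ≈ -1.0230e+5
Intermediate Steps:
v = -23921/43205 (v = 23921/(-43205) = 23921*(-1/43205) = -23921/43205 ≈ -0.55366)
H/v = 56638/(-23921/43205) = 56638*(-43205/23921) = -2447044790/23921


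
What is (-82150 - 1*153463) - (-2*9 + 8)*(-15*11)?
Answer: -237263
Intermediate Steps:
(-82150 - 1*153463) - (-2*9 + 8)*(-15*11) = (-82150 - 153463) - (-18 + 8)*(-165) = -235613 - (-10)*(-165) = -235613 - 1*1650 = -235613 - 1650 = -237263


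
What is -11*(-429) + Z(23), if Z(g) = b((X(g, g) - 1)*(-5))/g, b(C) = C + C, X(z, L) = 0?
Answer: 108547/23 ≈ 4719.4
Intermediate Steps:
b(C) = 2*C
Z(g) = 10/g (Z(g) = (2*((0 - 1)*(-5)))/g = (2*(-1*(-5)))/g = (2*5)/g = 10/g)
-11*(-429) + Z(23) = -11*(-429) + 10/23 = 4719 + 10*(1/23) = 4719 + 10/23 = 108547/23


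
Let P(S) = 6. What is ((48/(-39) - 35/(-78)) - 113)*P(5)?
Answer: -8875/13 ≈ -682.69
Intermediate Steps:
((48/(-39) - 35/(-78)) - 113)*P(5) = ((48/(-39) - 35/(-78)) - 113)*6 = ((48*(-1/39) - 35*(-1/78)) - 113)*6 = ((-16/13 + 35/78) - 113)*6 = (-61/78 - 113)*6 = -8875/78*6 = -8875/13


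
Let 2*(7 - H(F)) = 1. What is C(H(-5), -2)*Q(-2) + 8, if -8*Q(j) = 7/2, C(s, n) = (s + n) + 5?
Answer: 123/32 ≈ 3.8438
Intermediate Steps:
H(F) = 13/2 (H(F) = 7 - 1/2*1 = 7 - 1/2 = 13/2)
C(s, n) = 5 + n + s (C(s, n) = (n + s) + 5 = 5 + n + s)
Q(j) = -7/16 (Q(j) = -7/(8*2) = -1/8*7/2 = -7/16)
C(H(-5), -2)*Q(-2) + 8 = (5 - 2 + 13/2)*(-7/16) + 8 = (19/2)*(-7/16) + 8 = -133/32 + 8 = 123/32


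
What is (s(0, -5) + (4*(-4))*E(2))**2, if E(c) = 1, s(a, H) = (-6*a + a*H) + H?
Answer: 441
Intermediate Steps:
s(a, H) = H - 6*a + H*a (s(a, H) = (-6*a + H*a) + H = H - 6*a + H*a)
(s(0, -5) + (4*(-4))*E(2))**2 = ((-5 - 6*0 - 5*0) + (4*(-4))*1)**2 = ((-5 + 0 + 0) - 16*1)**2 = (-5 - 16)**2 = (-21)**2 = 441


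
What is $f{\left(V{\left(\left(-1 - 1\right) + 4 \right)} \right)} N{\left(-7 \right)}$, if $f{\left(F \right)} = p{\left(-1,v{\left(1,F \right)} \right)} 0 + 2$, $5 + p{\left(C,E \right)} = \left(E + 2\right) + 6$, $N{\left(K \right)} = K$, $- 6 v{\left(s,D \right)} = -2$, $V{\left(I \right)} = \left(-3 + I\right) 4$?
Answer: $-14$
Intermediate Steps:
$V{\left(I \right)} = -12 + 4 I$
$v{\left(s,D \right)} = \frac{1}{3}$ ($v{\left(s,D \right)} = \left(- \frac{1}{6}\right) \left(-2\right) = \frac{1}{3}$)
$p{\left(C,E \right)} = 3 + E$ ($p{\left(C,E \right)} = -5 + \left(\left(E + 2\right) + 6\right) = -5 + \left(\left(2 + E\right) + 6\right) = -5 + \left(8 + E\right) = 3 + E$)
$f{\left(F \right)} = 2$ ($f{\left(F \right)} = \left(3 + \frac{1}{3}\right) 0 + 2 = \frac{10}{3} \cdot 0 + 2 = 0 + 2 = 2$)
$f{\left(V{\left(\left(-1 - 1\right) + 4 \right)} \right)} N{\left(-7 \right)} = 2 \left(-7\right) = -14$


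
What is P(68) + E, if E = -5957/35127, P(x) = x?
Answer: 2382679/35127 ≈ 67.830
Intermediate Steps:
E = -5957/35127 (E = -5957*1/35127 = -5957/35127 ≈ -0.16958)
P(68) + E = 68 - 5957/35127 = 2382679/35127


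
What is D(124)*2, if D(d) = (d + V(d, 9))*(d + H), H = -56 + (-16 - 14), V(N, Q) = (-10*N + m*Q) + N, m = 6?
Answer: -71288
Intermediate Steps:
V(N, Q) = -9*N + 6*Q (V(N, Q) = (-10*N + 6*Q) + N = -9*N + 6*Q)
H = -86 (H = -56 - 30 = -86)
D(d) = (-86 + d)*(54 - 8*d) (D(d) = (d + (-9*d + 6*9))*(d - 86) = (d + (-9*d + 54))*(-86 + d) = (d + (54 - 9*d))*(-86 + d) = (54 - 8*d)*(-86 + d) = (-86 + d)*(54 - 8*d))
D(124)*2 = (-4644 - 8*124² + 742*124)*2 = (-4644 - 8*15376 + 92008)*2 = (-4644 - 123008 + 92008)*2 = -35644*2 = -71288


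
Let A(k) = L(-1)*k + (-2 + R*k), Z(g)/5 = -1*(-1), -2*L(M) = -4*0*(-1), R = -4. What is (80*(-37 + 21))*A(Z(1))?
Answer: 28160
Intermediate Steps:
L(M) = 0 (L(M) = -(-4*0)*(-1)/2 = -0*(-1) = -½*0 = 0)
Z(g) = 5 (Z(g) = 5*(-1*(-1)) = 5*1 = 5)
A(k) = -2 - 4*k (A(k) = 0*k + (-2 - 4*k) = 0 + (-2 - 4*k) = -2 - 4*k)
(80*(-37 + 21))*A(Z(1)) = (80*(-37 + 21))*(-2 - 4*5) = (80*(-16))*(-2 - 20) = -1280*(-22) = 28160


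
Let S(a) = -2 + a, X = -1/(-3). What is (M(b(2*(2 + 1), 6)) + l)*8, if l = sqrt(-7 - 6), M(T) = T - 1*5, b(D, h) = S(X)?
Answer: -160/3 + 8*I*sqrt(13) ≈ -53.333 + 28.844*I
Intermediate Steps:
X = 1/3 (X = -1*(-1/3) = 1/3 ≈ 0.33333)
b(D, h) = -5/3 (b(D, h) = -2 + 1/3 = -5/3)
M(T) = -5 + T (M(T) = T - 5 = -5 + T)
l = I*sqrt(13) (l = sqrt(-13) = I*sqrt(13) ≈ 3.6056*I)
(M(b(2*(2 + 1), 6)) + l)*8 = ((-5 - 5/3) + I*sqrt(13))*8 = (-20/3 + I*sqrt(13))*8 = -160/3 + 8*I*sqrt(13)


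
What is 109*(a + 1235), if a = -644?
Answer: 64419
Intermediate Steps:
109*(a + 1235) = 109*(-644 + 1235) = 109*591 = 64419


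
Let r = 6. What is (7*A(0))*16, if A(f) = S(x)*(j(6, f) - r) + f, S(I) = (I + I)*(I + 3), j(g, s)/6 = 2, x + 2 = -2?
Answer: 5376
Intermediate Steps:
x = -4 (x = -2 - 2 = -4)
j(g, s) = 12 (j(g, s) = 6*2 = 12)
S(I) = 2*I*(3 + I) (S(I) = (2*I)*(3 + I) = 2*I*(3 + I))
A(f) = 48 + f (A(f) = (2*(-4)*(3 - 4))*(12 - 1*6) + f = (2*(-4)*(-1))*(12 - 6) + f = 8*6 + f = 48 + f)
(7*A(0))*16 = (7*(48 + 0))*16 = (7*48)*16 = 336*16 = 5376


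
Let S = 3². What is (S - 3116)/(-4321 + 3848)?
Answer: 3107/473 ≈ 6.5687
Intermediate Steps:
S = 9
(S - 3116)/(-4321 + 3848) = (9 - 3116)/(-4321 + 3848) = -3107/(-473) = -3107*(-1/473) = 3107/473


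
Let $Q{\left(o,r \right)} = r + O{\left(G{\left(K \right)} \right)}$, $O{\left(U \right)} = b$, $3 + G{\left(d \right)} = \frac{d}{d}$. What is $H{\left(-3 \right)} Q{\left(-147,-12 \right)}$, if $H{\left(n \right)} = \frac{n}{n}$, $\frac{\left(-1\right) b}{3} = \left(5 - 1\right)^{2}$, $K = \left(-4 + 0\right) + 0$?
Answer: $-60$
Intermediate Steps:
$K = -4$ ($K = -4 + 0 = -4$)
$b = -48$ ($b = - 3 \left(5 - 1\right)^{2} = - 3 \cdot 4^{2} = \left(-3\right) 16 = -48$)
$G{\left(d \right)} = -2$ ($G{\left(d \right)} = -3 + \frac{d}{d} = -3 + 1 = -2$)
$O{\left(U \right)} = -48$
$H{\left(n \right)} = 1$
$Q{\left(o,r \right)} = -48 + r$ ($Q{\left(o,r \right)} = r - 48 = -48 + r$)
$H{\left(-3 \right)} Q{\left(-147,-12 \right)} = 1 \left(-48 - 12\right) = 1 \left(-60\right) = -60$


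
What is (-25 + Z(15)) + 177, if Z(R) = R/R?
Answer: 153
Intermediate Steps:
Z(R) = 1
(-25 + Z(15)) + 177 = (-25 + 1) + 177 = -24 + 177 = 153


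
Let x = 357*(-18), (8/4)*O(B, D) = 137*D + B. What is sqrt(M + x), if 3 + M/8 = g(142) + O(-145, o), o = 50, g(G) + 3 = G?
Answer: sqrt(21482) ≈ 146.57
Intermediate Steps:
g(G) = -3 + G
O(B, D) = B/2 + 137*D/2 (O(B, D) = (137*D + B)/2 = (B + 137*D)/2 = B/2 + 137*D/2)
x = -6426
M = 27908 (M = -24 + 8*((-3 + 142) + ((1/2)*(-145) + (137/2)*50)) = -24 + 8*(139 + (-145/2 + 3425)) = -24 + 8*(139 + 6705/2) = -24 + 8*(6983/2) = -24 + 27932 = 27908)
sqrt(M + x) = sqrt(27908 - 6426) = sqrt(21482)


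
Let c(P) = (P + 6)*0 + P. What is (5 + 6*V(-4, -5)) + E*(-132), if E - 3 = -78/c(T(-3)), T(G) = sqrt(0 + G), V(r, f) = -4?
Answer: -415 - 3432*I*sqrt(3) ≈ -415.0 - 5944.4*I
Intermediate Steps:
T(G) = sqrt(G)
c(P) = P (c(P) = (6 + P)*0 + P = 0 + P = P)
E = 3 + 26*I*sqrt(3) (E = 3 - 78*(-I*sqrt(3)/3) = 3 - (-26)*I*sqrt(3) = 3 + 26*I*sqrt(3) ≈ 3.0 + 45.033*I)
(5 + 6*V(-4, -5)) + E*(-132) = (5 + 6*(-4)) + (3 + 26*I*sqrt(3))*(-132) = (5 - 24) + (-396 - 3432*I*sqrt(3)) = -19 + (-396 - 3432*I*sqrt(3)) = -415 - 3432*I*sqrt(3)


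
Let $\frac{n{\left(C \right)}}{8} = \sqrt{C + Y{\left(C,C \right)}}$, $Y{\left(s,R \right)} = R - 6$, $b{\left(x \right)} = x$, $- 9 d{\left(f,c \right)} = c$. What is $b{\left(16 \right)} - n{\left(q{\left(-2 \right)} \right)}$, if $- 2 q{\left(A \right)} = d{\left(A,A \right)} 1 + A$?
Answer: $16 - \frac{8 i \sqrt{38}}{3} \approx 16.0 - 16.438 i$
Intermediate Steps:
$d{\left(f,c \right)} = - \frac{c}{9}$
$Y{\left(s,R \right)} = -6 + R$ ($Y{\left(s,R \right)} = R - 6 = -6 + R$)
$q{\left(A \right)} = - \frac{4 A}{9}$ ($q{\left(A \right)} = - \frac{- \frac{A}{9} \cdot 1 + A}{2} = - \frac{- \frac{A}{9} + A}{2} = - \frac{\frac{8}{9} A}{2} = - \frac{4 A}{9}$)
$n{\left(C \right)} = 8 \sqrt{-6 + 2 C}$ ($n{\left(C \right)} = 8 \sqrt{C + \left(-6 + C\right)} = 8 \sqrt{-6 + 2 C}$)
$b{\left(16 \right)} - n{\left(q{\left(-2 \right)} \right)} = 16 - 8 \sqrt{-6 + 2 \left(\left(- \frac{4}{9}\right) \left(-2\right)\right)} = 16 - 8 \sqrt{-6 + 2 \cdot \frac{8}{9}} = 16 - 8 \sqrt{-6 + \frac{16}{9}} = 16 - 8 \sqrt{- \frac{38}{9}} = 16 - 8 \frac{i \sqrt{38}}{3} = 16 - \frac{8 i \sqrt{38}}{3}$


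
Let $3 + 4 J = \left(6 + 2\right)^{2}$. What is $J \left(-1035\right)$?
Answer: $- \frac{63135}{4} \approx -15784.0$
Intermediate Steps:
$J = \frac{61}{4}$ ($J = - \frac{3}{4} + \frac{\left(6 + 2\right)^{2}}{4} = - \frac{3}{4} + \frac{8^{2}}{4} = - \frac{3}{4} + \frac{1}{4} \cdot 64 = - \frac{3}{4} + 16 = \frac{61}{4} \approx 15.25$)
$J \left(-1035\right) = \frac{61}{4} \left(-1035\right) = - \frac{63135}{4}$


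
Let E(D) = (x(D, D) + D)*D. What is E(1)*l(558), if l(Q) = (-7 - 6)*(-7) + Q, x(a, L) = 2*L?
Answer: 1947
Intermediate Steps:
E(D) = 3*D² (E(D) = (2*D + D)*D = (3*D)*D = 3*D²)
l(Q) = 91 + Q (l(Q) = -13*(-7) + Q = 91 + Q)
E(1)*l(558) = (3*1²)*(91 + 558) = (3*1)*649 = 3*649 = 1947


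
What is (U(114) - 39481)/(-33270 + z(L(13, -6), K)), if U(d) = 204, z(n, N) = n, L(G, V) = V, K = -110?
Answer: 39277/33276 ≈ 1.1803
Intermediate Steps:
(U(114) - 39481)/(-33270 + z(L(13, -6), K)) = (204 - 39481)/(-33270 - 6) = -39277/(-33276) = -39277*(-1/33276) = 39277/33276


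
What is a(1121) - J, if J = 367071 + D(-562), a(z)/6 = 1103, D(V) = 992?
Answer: -361445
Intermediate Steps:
a(z) = 6618 (a(z) = 6*1103 = 6618)
J = 368063 (J = 367071 + 992 = 368063)
a(1121) - J = 6618 - 1*368063 = 6618 - 368063 = -361445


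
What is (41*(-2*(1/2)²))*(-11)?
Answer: 451/2 ≈ 225.50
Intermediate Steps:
(41*(-2*(1/2)²))*(-11) = (41*(-2*(½)²))*(-11) = (41*(-2*¼))*(-11) = (41*(-½))*(-11) = -41/2*(-11) = 451/2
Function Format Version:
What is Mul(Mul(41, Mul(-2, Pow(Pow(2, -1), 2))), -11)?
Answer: Rational(451, 2) ≈ 225.50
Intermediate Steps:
Mul(Mul(41, Mul(-2, Pow(Pow(2, -1), 2))), -11) = Mul(Mul(41, Mul(-2, Pow(Rational(1, 2), 2))), -11) = Mul(Mul(41, Mul(-2, Rational(1, 4))), -11) = Mul(Mul(41, Rational(-1, 2)), -11) = Mul(Rational(-41, 2), -11) = Rational(451, 2)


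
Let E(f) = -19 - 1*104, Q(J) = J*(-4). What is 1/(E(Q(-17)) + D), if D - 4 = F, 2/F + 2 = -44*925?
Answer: -20351/2421770 ≈ -0.0084034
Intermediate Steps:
Q(J) = -4*J
F = -1/20351 (F = 2/(-2 - 44*925) = 2/(-2 - 40700) = 2/(-40702) = 2*(-1/40702) = -1/20351 ≈ -4.9138e-5)
E(f) = -123 (E(f) = -19 - 104 = -123)
D = 81403/20351 (D = 4 - 1/20351 = 81403/20351 ≈ 4.0000)
1/(E(Q(-17)) + D) = 1/(-123 + 81403/20351) = 1/(-2421770/20351) = -20351/2421770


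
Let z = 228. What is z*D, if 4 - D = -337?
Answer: 77748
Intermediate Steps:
D = 341 (D = 4 - 1*(-337) = 4 + 337 = 341)
z*D = 228*341 = 77748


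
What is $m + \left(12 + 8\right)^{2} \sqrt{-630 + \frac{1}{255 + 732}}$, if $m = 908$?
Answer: $908 + \frac{400 i \sqrt{613725483}}{987} \approx 908.0 + 10040.0 i$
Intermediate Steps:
$m + \left(12 + 8\right)^{2} \sqrt{-630 + \frac{1}{255 + 732}} = 908 + \left(12 + 8\right)^{2} \sqrt{-630 + \frac{1}{255 + 732}} = 908 + 20^{2} \sqrt{-630 + \frac{1}{987}} = 908 + 400 \sqrt{-630 + \frac{1}{987}} = 908 + 400 \sqrt{- \frac{621809}{987}} = 908 + 400 \frac{i \sqrt{613725483}}{987} = 908 + \frac{400 i \sqrt{613725483}}{987}$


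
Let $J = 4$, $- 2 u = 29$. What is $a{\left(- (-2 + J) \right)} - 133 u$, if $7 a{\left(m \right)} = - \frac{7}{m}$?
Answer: $1929$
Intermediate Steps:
$u = - \frac{29}{2}$ ($u = \left(- \frac{1}{2}\right) 29 = - \frac{29}{2} \approx -14.5$)
$a{\left(m \right)} = - \frac{1}{m}$ ($a{\left(m \right)} = \frac{\left(-7\right) \frac{1}{m}}{7} = - \frac{1}{m}$)
$a{\left(- (-2 + J) \right)} - 133 u = - \frac{1}{\left(-1\right) \left(-2 + 4\right)} - - \frac{3857}{2} = - \frac{1}{\left(-1\right) 2} + \frac{3857}{2} = - \frac{1}{-2} + \frac{3857}{2} = \left(-1\right) \left(- \frac{1}{2}\right) + \frac{3857}{2} = \frac{1}{2} + \frac{3857}{2} = 1929$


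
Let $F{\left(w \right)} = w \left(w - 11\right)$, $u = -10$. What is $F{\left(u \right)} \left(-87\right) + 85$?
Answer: $-18185$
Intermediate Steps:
$F{\left(w \right)} = w \left(-11 + w\right)$
$F{\left(u \right)} \left(-87\right) + 85 = - 10 \left(-11 - 10\right) \left(-87\right) + 85 = \left(-10\right) \left(-21\right) \left(-87\right) + 85 = 210 \left(-87\right) + 85 = -18270 + 85 = -18185$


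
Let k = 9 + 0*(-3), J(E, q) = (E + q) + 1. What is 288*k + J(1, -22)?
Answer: 2572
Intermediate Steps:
J(E, q) = 1 + E + q
k = 9 (k = 9 + 0 = 9)
288*k + J(1, -22) = 288*9 + (1 + 1 - 22) = 2592 - 20 = 2572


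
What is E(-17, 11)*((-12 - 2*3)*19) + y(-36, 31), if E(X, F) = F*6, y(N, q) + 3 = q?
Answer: -22544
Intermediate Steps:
y(N, q) = -3 + q
E(X, F) = 6*F
E(-17, 11)*((-12 - 2*3)*19) + y(-36, 31) = (6*11)*((-12 - 2*3)*19) + (-3 + 31) = 66*((-12 - 6)*19) + 28 = 66*(-18*19) + 28 = 66*(-342) + 28 = -22572 + 28 = -22544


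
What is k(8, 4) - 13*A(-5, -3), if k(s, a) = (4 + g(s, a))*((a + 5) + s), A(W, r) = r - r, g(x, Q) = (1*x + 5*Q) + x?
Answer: 680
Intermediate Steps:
g(x, Q) = 2*x + 5*Q (g(x, Q) = (x + 5*Q) + x = 2*x + 5*Q)
A(W, r) = 0
k(s, a) = (4 + 2*s + 5*a)*(5 + a + s) (k(s, a) = (4 + (2*s + 5*a))*((a + 5) + s) = (4 + 2*s + 5*a)*((5 + a) + s) = (4 + 2*s + 5*a)*(5 + a + s))
k(8, 4) - 13*A(-5, -3) = (20 + 2*8² + 5*4² + 14*8 + 29*4 + 7*4*8) - 13*0 = (20 + 2*64 + 5*16 + 112 + 116 + 224) + 0 = (20 + 128 + 80 + 112 + 116 + 224) + 0 = 680 + 0 = 680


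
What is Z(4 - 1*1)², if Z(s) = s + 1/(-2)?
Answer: 25/4 ≈ 6.2500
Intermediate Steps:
Z(s) = -½ + s (Z(s) = s - ½ = -½ + s)
Z(4 - 1*1)² = (-½ + (4 - 1*1))² = (-½ + (4 - 1))² = (-½ + 3)² = (5/2)² = 25/4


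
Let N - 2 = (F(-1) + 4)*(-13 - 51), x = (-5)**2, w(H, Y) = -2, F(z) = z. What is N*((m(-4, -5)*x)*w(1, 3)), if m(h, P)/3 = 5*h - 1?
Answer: -598500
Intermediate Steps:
m(h, P) = -3 + 15*h (m(h, P) = 3*(5*h - 1) = 3*(-1 + 5*h) = -3 + 15*h)
x = 25
N = -190 (N = 2 + (-1 + 4)*(-13 - 51) = 2 + 3*(-64) = 2 - 192 = -190)
N*((m(-4, -5)*x)*w(1, 3)) = -190*(-3 + 15*(-4))*25*(-2) = -190*(-3 - 60)*25*(-2) = -190*(-63*25)*(-2) = -(-299250)*(-2) = -190*3150 = -598500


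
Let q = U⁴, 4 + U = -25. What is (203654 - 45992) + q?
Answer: 864943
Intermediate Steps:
U = -29 (U = -4 - 25 = -29)
q = 707281 (q = (-29)⁴ = 707281)
(203654 - 45992) + q = (203654 - 45992) + 707281 = 157662 + 707281 = 864943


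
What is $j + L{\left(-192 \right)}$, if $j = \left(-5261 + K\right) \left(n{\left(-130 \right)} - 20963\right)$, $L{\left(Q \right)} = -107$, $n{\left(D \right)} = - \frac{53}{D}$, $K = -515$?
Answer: $\frac{7870188701}{65} \approx 1.2108 \cdot 10^{8}$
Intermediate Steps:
$j = \frac{7870195656}{65}$ ($j = \left(-5261 - 515\right) \left(- \frac{53}{-130} - 20963\right) = - 5776 \left(\left(-53\right) \left(- \frac{1}{130}\right) - 20963\right) = - 5776 \left(\frac{53}{130} - 20963\right) = \left(-5776\right) \left(- \frac{2725137}{130}\right) = \frac{7870195656}{65} \approx 1.2108 \cdot 10^{8}$)
$j + L{\left(-192 \right)} = \frac{7870195656}{65} - 107 = \frac{7870188701}{65}$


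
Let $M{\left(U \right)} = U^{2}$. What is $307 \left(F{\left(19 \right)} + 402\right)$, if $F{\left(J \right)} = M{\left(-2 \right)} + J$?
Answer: $130475$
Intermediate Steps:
$F{\left(J \right)} = 4 + J$ ($F{\left(J \right)} = \left(-2\right)^{2} + J = 4 + J$)
$307 \left(F{\left(19 \right)} + 402\right) = 307 \left(\left(4 + 19\right) + 402\right) = 307 \left(23 + 402\right) = 307 \cdot 425 = 130475$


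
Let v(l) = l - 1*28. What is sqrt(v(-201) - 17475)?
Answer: 2*I*sqrt(4426) ≈ 133.06*I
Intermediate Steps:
v(l) = -28 + l (v(l) = l - 28 = -28 + l)
sqrt(v(-201) - 17475) = sqrt((-28 - 201) - 17475) = sqrt(-229 - 17475) = sqrt(-17704) = 2*I*sqrt(4426)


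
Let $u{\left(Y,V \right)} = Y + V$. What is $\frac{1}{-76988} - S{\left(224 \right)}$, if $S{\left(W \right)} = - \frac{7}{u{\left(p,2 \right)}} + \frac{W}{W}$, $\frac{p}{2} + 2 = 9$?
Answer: $- \frac{173227}{307952} \approx -0.56251$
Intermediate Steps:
$p = 14$ ($p = -4 + 2 \cdot 9 = -4 + 18 = 14$)
$u{\left(Y,V \right)} = V + Y$
$S{\left(W \right)} = \frac{9}{16}$ ($S{\left(W \right)} = - \frac{7}{2 + 14} + \frac{W}{W} = - \frac{7}{16} + 1 = \frac{9}{16}$)
$\frac{1}{-76988} - S{\left(224 \right)} = \frac{1}{-76988} - \frac{9}{16} = - \frac{1}{76988} - \frac{9}{16} = - \frac{173227}{307952}$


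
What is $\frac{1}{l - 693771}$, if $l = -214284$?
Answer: $- \frac{1}{908055} \approx -1.1013 \cdot 10^{-6}$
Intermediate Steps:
$\frac{1}{l - 693771} = \frac{1}{-214284 - 693771} = \frac{1}{-908055} = - \frac{1}{908055}$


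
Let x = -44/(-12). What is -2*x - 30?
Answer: -112/3 ≈ -37.333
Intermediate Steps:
x = 11/3 (x = -44*(-1/12) = 11/3 ≈ 3.6667)
-2*x - 30 = -2*11/3 - 30 = -22/3 - 30 = -112/3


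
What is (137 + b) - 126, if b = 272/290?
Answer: 1731/145 ≈ 11.938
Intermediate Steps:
b = 136/145 (b = 272*(1/290) = 136/145 ≈ 0.93793)
(137 + b) - 126 = (137 + 136/145) - 126 = 20001/145 - 126 = 1731/145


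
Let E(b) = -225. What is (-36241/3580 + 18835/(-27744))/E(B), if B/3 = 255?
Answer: 268224901/5586948000 ≈ 0.048009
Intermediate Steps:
B = 765 (B = 3*255 = 765)
(-36241/3580 + 18835/(-27744))/E(B) = (-36241/3580 + 18835/(-27744))/(-225) = (-36241*1/3580 + 18835*(-1/27744))*(-1/225) = (-36241/3580 - 18835/27744)*(-1/225) = -268224901/24830880*(-1/225) = 268224901/5586948000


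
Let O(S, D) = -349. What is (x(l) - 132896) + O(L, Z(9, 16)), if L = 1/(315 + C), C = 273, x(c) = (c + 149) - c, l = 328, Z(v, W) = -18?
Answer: -133096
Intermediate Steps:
x(c) = 149 (x(c) = (149 + c) - c = 149)
L = 1/588 (L = 1/(315 + 273) = 1/588 ≈ 0.0017007)
(x(l) - 132896) + O(L, Z(9, 16)) = (149 - 132896) - 349 = -132747 - 349 = -133096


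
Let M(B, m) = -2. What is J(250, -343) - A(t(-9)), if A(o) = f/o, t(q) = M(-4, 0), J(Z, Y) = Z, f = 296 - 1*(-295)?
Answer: 1091/2 ≈ 545.50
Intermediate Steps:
f = 591 (f = 296 + 295 = 591)
t(q) = -2
A(o) = 591/o
J(250, -343) - A(t(-9)) = 250 - 591/(-2) = 250 - 591*(-1)/2 = 250 - 1*(-591/2) = 250 + 591/2 = 1091/2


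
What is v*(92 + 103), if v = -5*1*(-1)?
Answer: 975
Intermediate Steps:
v = 5 (v = -5*(-1) = 5)
v*(92 + 103) = 5*(92 + 103) = 5*195 = 975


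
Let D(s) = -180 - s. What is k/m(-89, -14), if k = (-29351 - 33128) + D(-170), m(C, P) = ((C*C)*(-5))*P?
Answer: -8927/79210 ≈ -0.11270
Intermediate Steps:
m(C, P) = -5*P*C² (m(C, P) = (C²*(-5))*P = (-5*C²)*P = -5*P*C²)
k = -62489 (k = (-29351 - 33128) + (-180 - 1*(-170)) = -62479 + (-180 + 170) = -62479 - 10 = -62489)
k/m(-89, -14) = -62489/((-5*(-14)*(-89)²)) = -62489/((-5*(-14)*7921)) = -62489/554470 = -62489*1/554470 = -8927/79210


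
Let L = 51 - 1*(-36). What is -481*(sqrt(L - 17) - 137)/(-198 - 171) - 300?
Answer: -176597/369 + 481*sqrt(70)/369 ≈ -467.68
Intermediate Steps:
L = 87 (L = 51 + 36 = 87)
-481*(sqrt(L - 17) - 137)/(-198 - 171) - 300 = -481*(sqrt(87 - 17) - 137)/(-198 - 171) - 300 = -481*(sqrt(70) - 137)/(-369) - 300 = -481*(-137 + sqrt(70))*(-1)/369 - 300 = -481*(137/369 - sqrt(70)/369) - 300 = (-65897/369 + 481*sqrt(70)/369) - 300 = -176597/369 + 481*sqrt(70)/369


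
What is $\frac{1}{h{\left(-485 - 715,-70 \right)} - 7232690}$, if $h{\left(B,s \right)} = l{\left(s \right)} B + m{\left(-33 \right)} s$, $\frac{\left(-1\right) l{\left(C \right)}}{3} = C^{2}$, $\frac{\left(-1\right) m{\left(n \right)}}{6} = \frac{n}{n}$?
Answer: $\frac{1}{10407730} \approx 9.6082 \cdot 10^{-8}$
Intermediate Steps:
$m{\left(n \right)} = -6$ ($m{\left(n \right)} = - 6 \frac{n}{n} = \left(-6\right) 1 = -6$)
$l{\left(C \right)} = - 3 C^{2}$
$h{\left(B,s \right)} = - 6 s - 3 B s^{2}$ ($h{\left(B,s \right)} = - 3 s^{2} B - 6 s = - 3 B s^{2} - 6 s = - 6 s - 3 B s^{2}$)
$\frac{1}{h{\left(-485 - 715,-70 \right)} - 7232690} = \frac{1}{3 \left(-70\right) \left(-2 - \left(-485 - 715\right) \left(-70\right)\right) - 7232690} = \frac{1}{3 \left(-70\right) \left(-2 - \left(-1200\right) \left(-70\right)\right) - 7232690} = \frac{1}{3 \left(-70\right) \left(-2 - 84000\right) - 7232690} = \frac{1}{3 \left(-70\right) \left(-84002\right) - 7232690} = \frac{1}{17640420 - 7232690} = \frac{1}{10407730}$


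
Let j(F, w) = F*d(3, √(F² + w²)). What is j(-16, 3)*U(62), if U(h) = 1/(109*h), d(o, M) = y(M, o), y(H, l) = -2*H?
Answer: 16*√265/3379 ≈ 0.077082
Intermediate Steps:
d(o, M) = -2*M
j(F, w) = -2*F*√(F² + w²) (j(F, w) = F*(-2*√(F² + w²)) = -2*F*√(F² + w²))
U(h) = 1/(109*h)
j(-16, 3)*U(62) = (-2*(-16)*√((-16)² + 3²))*((1/109)/62) = (-2*(-16)*√(256 + 9))*((1/109)*(1/62)) = -2*(-16)*√265*(1/6758) = (32*√265)*(1/6758) = 16*√265/3379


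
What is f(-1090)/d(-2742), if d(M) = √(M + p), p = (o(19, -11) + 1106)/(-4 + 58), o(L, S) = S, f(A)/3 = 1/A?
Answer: 9*I*√97982/53400190 ≈ 5.2756e-5*I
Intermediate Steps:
f(A) = 3/A
p = 365/18 (p = (-11 + 1106)/(-4 + 58) = 1095/54 = 1095*(1/54) = 365/18 ≈ 20.278)
d(M) = √(365/18 + M) (d(M) = √(M + 365/18) = √(365/18 + M))
f(-1090)/d(-2742) = (3/(-1090))/((√(730 + 36*(-2742))/6)) = (3*(-1/1090))/((√(730 - 98712)/6)) = -3*(-3*I*√97982/48991)/1090 = -(-9)*I*√97982/53400190 = 9*I*√97982/53400190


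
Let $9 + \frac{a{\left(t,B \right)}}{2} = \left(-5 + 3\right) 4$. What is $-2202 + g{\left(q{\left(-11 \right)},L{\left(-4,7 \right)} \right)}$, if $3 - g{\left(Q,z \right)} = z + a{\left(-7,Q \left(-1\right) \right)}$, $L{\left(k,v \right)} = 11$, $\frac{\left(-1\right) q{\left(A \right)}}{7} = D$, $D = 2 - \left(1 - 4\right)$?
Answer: $-2176$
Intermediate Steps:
$D = 5$ ($D = 2 - -3 = 2 + 3 = 5$)
$q{\left(A \right)} = -35$ ($q{\left(A \right)} = \left(-7\right) 5 = -35$)
$a{\left(t,B \right)} = -34$ ($a{\left(t,B \right)} = -18 + 2 \left(-5 + 3\right) 4 = -18 + 2 \left(\left(-2\right) 4\right) = -18 + 2 \left(-8\right) = -18 - 16 = -34$)
$g{\left(Q,z \right)} = 37 - z$ ($g{\left(Q,z \right)} = 3 - \left(z - 34\right) = 3 - \left(-34 + z\right) = 37 - z$)
$-2202 + g{\left(q{\left(-11 \right)},L{\left(-4,7 \right)} \right)} = -2202 + \left(37 - 11\right) = -2202 + 26 = -2176$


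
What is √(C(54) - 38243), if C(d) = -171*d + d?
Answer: I*√47423 ≈ 217.77*I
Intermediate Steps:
C(d) = -170*d
√(C(54) - 38243) = √(-170*54 - 38243) = √(-9180 - 38243) = √(-47423) = I*√47423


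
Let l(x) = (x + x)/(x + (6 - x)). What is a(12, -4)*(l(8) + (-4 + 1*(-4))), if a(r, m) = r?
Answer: -64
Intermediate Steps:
l(x) = x/3 (l(x) = (2*x)/6 = (2*x)*(1/6) = x/3)
a(12, -4)*(l(8) + (-4 + 1*(-4))) = 12*((1/3)*8 + (-4 + 1*(-4))) = 12*(8/3 + (-4 - 4)) = 12*(8/3 - 8) = 12*(-16/3) = -64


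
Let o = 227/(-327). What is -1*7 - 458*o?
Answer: 101677/327 ≈ 310.94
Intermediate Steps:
o = -227/327 (o = 227*(-1/327) = -227/327 ≈ -0.69419)
-1*7 - 458*o = -1*7 - 458*(-227/327) = -7 + 103966/327 = 101677/327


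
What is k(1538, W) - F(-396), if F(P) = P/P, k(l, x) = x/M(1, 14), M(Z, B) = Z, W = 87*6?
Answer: 521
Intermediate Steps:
W = 522
k(l, x) = x (k(l, x) = x/1 = x*1 = x)
F(P) = 1
k(1538, W) - F(-396) = 522 - 1*1 = 522 - 1 = 521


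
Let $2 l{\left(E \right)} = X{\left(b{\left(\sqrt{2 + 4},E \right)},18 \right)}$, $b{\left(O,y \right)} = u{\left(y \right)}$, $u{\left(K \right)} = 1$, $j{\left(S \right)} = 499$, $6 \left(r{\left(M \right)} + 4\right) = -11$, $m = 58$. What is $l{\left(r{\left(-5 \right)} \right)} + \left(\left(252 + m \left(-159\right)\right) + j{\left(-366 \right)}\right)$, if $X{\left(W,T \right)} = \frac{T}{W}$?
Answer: $-8462$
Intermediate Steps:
$r{\left(M \right)} = - \frac{35}{6}$ ($r{\left(M \right)} = -4 + \frac{1}{6} \left(-11\right) = -4 - \frac{11}{6} = - \frac{35}{6}$)
$b{\left(O,y \right)} = 1$
$l{\left(E \right)} = 9$ ($l{\left(E \right)} = \frac{18 \cdot 1^{-1}}{2} = \frac{18 \cdot 1}{2} = \frac{1}{2} \cdot 18 = 9$)
$l{\left(r{\left(-5 \right)} \right)} + \left(\left(252 + m \left(-159\right)\right) + j{\left(-366 \right)}\right) = 9 + \left(\left(252 + 58 \left(-159\right)\right) + 499\right) = 9 + \left(\left(252 - 9222\right) + 499\right) = 9 + \left(-8970 + 499\right) = 9 - 8471 = -8462$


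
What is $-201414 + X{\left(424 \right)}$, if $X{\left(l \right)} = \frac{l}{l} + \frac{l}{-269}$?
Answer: $- \frac{54180521}{269} \approx -2.0141 \cdot 10^{5}$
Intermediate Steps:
$X{\left(l \right)} = 1 - \frac{l}{269}$ ($X{\left(l \right)} = 1 + l \left(- \frac{1}{269}\right) = 1 - \frac{l}{269}$)
$-201414 + X{\left(424 \right)} = -201414 + \left(1 - \frac{424}{269}\right) = -201414 - \frac{155}{269} = - \frac{54180521}{269}$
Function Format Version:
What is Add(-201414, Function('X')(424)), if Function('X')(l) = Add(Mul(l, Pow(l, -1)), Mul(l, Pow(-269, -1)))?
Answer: Rational(-54180521, 269) ≈ -2.0141e+5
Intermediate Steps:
Function('X')(l) = Add(1, Mul(Rational(-1, 269), l)) (Function('X')(l) = Add(1, Mul(l, Rational(-1, 269))) = Add(1, Mul(Rational(-1, 269), l)))
Add(-201414, Function('X')(424)) = Add(-201414, Add(1, Mul(Rational(-1, 269), 424))) = Add(-201414, Add(1, Rational(-424, 269))) = Add(-201414, Rational(-155, 269)) = Rational(-54180521, 269)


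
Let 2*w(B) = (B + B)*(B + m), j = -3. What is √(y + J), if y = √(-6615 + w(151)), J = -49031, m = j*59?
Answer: √(-49031 + I*√10541) ≈ 0.232 + 221.43*I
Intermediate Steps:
m = -177 (m = -3*59 = -177)
w(B) = B*(-177 + B) (w(B) = ((B + B)*(B - 177))/2 = ((2*B)*(-177 + B))/2 = (2*B*(-177 + B))/2 = B*(-177 + B))
y = I*√10541 (y = √(-6615 + 151*(-177 + 151)) = √(-6615 + 151*(-26)) = √(-6615 - 3926) = √(-10541) = I*√10541 ≈ 102.67*I)
√(y + J) = √(I*√10541 - 49031) = √(-49031 + I*√10541)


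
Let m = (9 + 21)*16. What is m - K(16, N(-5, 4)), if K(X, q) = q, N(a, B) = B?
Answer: 476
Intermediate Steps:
m = 480 (m = 30*16 = 480)
m - K(16, N(-5, 4)) = 480 - 1*4 = 480 - 4 = 476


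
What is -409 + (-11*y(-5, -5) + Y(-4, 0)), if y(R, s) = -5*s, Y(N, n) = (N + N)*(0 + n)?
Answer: -684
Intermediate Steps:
Y(N, n) = 2*N*n (Y(N, n) = (2*N)*n = 2*N*n)
-409 + (-11*y(-5, -5) + Y(-4, 0)) = -409 + (-(-55)*(-5) + 2*(-4)*0) = -409 + (-11*25 + 0) = -409 + (-275 + 0) = -409 - 275 = -684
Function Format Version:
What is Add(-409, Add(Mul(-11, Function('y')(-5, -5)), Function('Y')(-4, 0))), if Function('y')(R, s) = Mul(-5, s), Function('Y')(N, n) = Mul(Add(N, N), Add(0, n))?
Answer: -684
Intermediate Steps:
Function('Y')(N, n) = Mul(2, N, n) (Function('Y')(N, n) = Mul(Mul(2, N), n) = Mul(2, N, n))
Add(-409, Add(Mul(-11, Function('y')(-5, -5)), Function('Y')(-4, 0))) = Add(-409, Add(Mul(-11, Mul(-5, -5)), Mul(2, -4, 0))) = Add(-409, Add(Mul(-11, 25), 0)) = Add(-409, Add(-275, 0)) = Add(-409, -275) = -684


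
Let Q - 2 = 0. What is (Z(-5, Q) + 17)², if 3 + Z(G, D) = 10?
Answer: 576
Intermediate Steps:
Q = 2 (Q = 2 + 0 = 2)
Z(G, D) = 7 (Z(G, D) = -3 + 10 = 7)
(Z(-5, Q) + 17)² = (7 + 17)² = 24² = 576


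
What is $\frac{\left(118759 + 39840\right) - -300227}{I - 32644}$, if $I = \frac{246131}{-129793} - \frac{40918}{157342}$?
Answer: $- \frac{2342523548914539}{166674055374610} \approx -14.055$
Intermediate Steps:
$I = - \frac{22018806888}{10210945103}$ ($I = 246131 \left(- \frac{1}{129793}\right) - \frac{20459}{78671} = - \frac{246131}{129793} - \frac{20459}{78671} = - \frac{22018806888}{10210945103} \approx -2.1564$)
$\frac{\left(118759 + 39840\right) - -300227}{I - 32644} = \frac{\left(118759 + 39840\right) - -300227}{- \frac{22018806888}{10210945103} - 32644} = \frac{158599 + 300227}{- \frac{333348110749220}{10210945103}} = 458826 \left(- \frac{10210945103}{333348110749220}\right) = - \frac{2342523548914539}{166674055374610}$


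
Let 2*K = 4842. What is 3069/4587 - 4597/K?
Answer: -413830/336519 ≈ -1.2297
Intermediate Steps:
K = 2421 (K = (½)*4842 = 2421)
3069/4587 - 4597/K = 3069/4587 - 4597/2421 = 3069*(1/4587) - 4597*1/2421 = 93/139 - 4597/2421 = -413830/336519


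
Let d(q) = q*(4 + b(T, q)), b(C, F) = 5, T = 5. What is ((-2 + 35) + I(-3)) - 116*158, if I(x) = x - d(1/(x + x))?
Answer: -36593/2 ≈ -18297.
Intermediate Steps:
d(q) = 9*q (d(q) = q*(4 + 5) = q*9 = 9*q)
I(x) = x - 9/(2*x) (I(x) = x - 9/(x + x) = x - 9/(2*x))
((-2 + 35) + I(-3)) - 116*158 = ((-2 + 35) + (-3 - 9/2/(-3))) - 116*158 = (33 + (-3 - 9/2*(-1/3))) - 18328 = (33 + (-3 + 3/2)) - 18328 = (33 - 3/2) - 18328 = 63/2 - 18328 = -36593/2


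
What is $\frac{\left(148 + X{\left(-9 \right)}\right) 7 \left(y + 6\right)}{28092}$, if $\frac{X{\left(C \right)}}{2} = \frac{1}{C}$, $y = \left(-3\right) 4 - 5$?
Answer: $- \frac{51205}{126414} \approx -0.40506$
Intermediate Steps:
$y = -17$ ($y = -12 - 5 = -17$)
$X{\left(C \right)} = \frac{2}{C}$
$\frac{\left(148 + X{\left(-9 \right)}\right) 7 \left(y + 6\right)}{28092} = \frac{\left(148 + \frac{2}{-9}\right) 7 \left(-17 + 6\right)}{28092} = \left(148 + 2 \left(- \frac{1}{9}\right)\right) 7 \left(-11\right) \frac{1}{28092} = \left(148 - \frac{2}{9}\right) \left(-77\right) \frac{1}{28092} = \frac{1330}{9} \left(-77\right) \frac{1}{28092} = \left(- \frac{102410}{9}\right) \frac{1}{28092} = - \frac{51205}{126414}$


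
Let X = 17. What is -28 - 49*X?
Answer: -861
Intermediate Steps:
-28 - 49*X = -28 - 49*17 = -28 - 833 = -861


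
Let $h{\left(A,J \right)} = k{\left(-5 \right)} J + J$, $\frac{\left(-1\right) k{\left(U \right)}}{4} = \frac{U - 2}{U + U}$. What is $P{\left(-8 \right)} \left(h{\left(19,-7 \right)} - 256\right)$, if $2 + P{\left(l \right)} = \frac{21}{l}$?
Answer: $\frac{45029}{40} \approx 1125.7$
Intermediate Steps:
$k{\left(U \right)} = - \frac{2 \left(-2 + U\right)}{U}$ ($k{\left(U \right)} = - 4 \frac{U - 2}{U + U} = - 4 \frac{-2 + U}{2 U} = - \frac{2 \left(-2 + U\right)}{U}$)
$h{\left(A,J \right)} = - \frac{9 J}{5}$ ($h{\left(A,J \right)} = \left(-2 + \frac{4}{-5}\right) J + J = \left(-2 + 4 \left(- \frac{1}{5}\right)\right) J + J = \left(-2 - \frac{4}{5}\right) J + J = - \frac{14 J}{5} + J = - \frac{9 J}{5}$)
$P{\left(l \right)} = -2 + \frac{21}{l}$
$P{\left(-8 \right)} \left(h{\left(19,-7 \right)} - 256\right) = \left(-2 + \frac{21}{-8}\right) \left(\left(- \frac{9}{5}\right) \left(-7\right) - 256\right) = \left(-2 + 21 \left(- \frac{1}{8}\right)\right) \left(\frac{63}{5} - 256\right) = \left(-2 - \frac{21}{8}\right) \left(- \frac{1217}{5}\right) = \left(- \frac{37}{8}\right) \left(- \frac{1217}{5}\right) = \frac{45029}{40}$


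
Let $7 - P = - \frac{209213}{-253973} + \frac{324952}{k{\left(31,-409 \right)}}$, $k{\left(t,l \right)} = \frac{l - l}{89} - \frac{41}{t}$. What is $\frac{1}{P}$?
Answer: $\frac{10412893}{2558464375694} \approx 4.07 \cdot 10^{-6}$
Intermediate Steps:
$k{\left(t,l \right)} = - \frac{41}{t}$ ($k{\left(t,l \right)} = 0 \cdot \frac{1}{89} - \frac{41}{t} = 0 - \frac{41}{t} = - \frac{41}{t}$)
$P = \frac{2558464375694}{10412893}$ ($P = 7 - \left(- \frac{209213}{-253973} + \frac{324952}{\left(-41\right) \frac{1}{31}}\right) = 7 - \left(\left(-209213\right) \left(- \frac{1}{253973}\right) + \frac{324952}{\left(-41\right) \frac{1}{31}}\right) = 7 - \left(\frac{209213}{253973} + \frac{324952}{- \frac{41}{31}}\right) = 7 - \left(\frac{209213}{253973} + 324952 \left(- \frac{31}{41}\right)\right) = 7 - \left(\frac{209213}{253973} - \frac{10073512}{41}\right) = 7 - - \frac{2558391485443}{10412893} = 7 + \frac{2558391485443}{10412893} = \frac{2558464375694}{10412893} \approx 2.457 \cdot 10^{5}$)
$\frac{1}{P} = \frac{1}{\frac{2558464375694}{10412893}} = \frac{10412893}{2558464375694}$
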